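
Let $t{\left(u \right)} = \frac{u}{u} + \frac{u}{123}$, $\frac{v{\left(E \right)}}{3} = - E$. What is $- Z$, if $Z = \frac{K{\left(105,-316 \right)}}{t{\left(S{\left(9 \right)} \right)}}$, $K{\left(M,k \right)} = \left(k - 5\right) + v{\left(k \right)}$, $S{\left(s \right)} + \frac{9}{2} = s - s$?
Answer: $- \frac{51414}{79} \approx -650.81$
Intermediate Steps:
$S{\left(s \right)} = - \frac{9}{2}$ ($S{\left(s \right)} = - \frac{9}{2} + \left(s - s\right) = - \frac{9}{2} + 0 = - \frac{9}{2}$)
$v{\left(E \right)} = - 3 E$ ($v{\left(E \right)} = 3 \left(- E\right) = - 3 E$)
$t{\left(u \right)} = 1 + \frac{u}{123}$ ($t{\left(u \right)} = 1 + u \frac{1}{123} = 1 + \frac{u}{123}$)
$K{\left(M,k \right)} = -5 - 2 k$ ($K{\left(M,k \right)} = \left(k - 5\right) - 3 k = \left(-5 + k\right) - 3 k = -5 - 2 k$)
$Z = \frac{51414}{79}$ ($Z = \frac{-5 - -632}{1 + \frac{1}{123} \left(- \frac{9}{2}\right)} = \frac{-5 + 632}{1 - \frac{3}{82}} = \frac{627}{\frac{79}{82}} = 627 \cdot \frac{82}{79} = \frac{51414}{79} \approx 650.81$)
$- Z = \left(-1\right) \frac{51414}{79} = - \frac{51414}{79}$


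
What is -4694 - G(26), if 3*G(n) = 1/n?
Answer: -366133/78 ≈ -4694.0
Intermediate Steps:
G(n) = 1/(3*n)
-4694 - G(26) = -4694 - 1/(3*26) = -4694 - 1*1/78 = -4694 - 1/78 = -366133/78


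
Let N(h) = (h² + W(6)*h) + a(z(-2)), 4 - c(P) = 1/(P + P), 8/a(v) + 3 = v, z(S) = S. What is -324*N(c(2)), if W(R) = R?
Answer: -226557/20 ≈ -11328.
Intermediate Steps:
a(v) = 8/(-3 + v)
c(P) = 4 - 1/(2*P) (c(P) = 4 - 1/(P + P) = 4 - 1/(2*P))
N(h) = -8/5 + h² + 6*h (N(h) = (h² + 6*h) + 8/(-3 - 2) = (h² + 6*h) + 8/(-5) = (h² + 6*h) + 8*(-⅕) = (h² + 6*h) - 8/5 = -8/5 + h² + 6*h)
-324*N(c(2)) = -324*(-8/5 + (4 - ½/2)² + 6*(4 - ½/2)) = -324*(-8/5 + (4 - ½*½)² + 6*(4 - ½*½)) = -324*(-8/5 + (4 - ¼)² + 6*(4 - ¼)) = -324*(-8/5 + (15/4)² + 6*(15/4)) = -324*(-8/5 + 225/16 + 45/2) = -324*2797/80 = -226557/20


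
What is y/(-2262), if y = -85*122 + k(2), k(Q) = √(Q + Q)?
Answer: 1728/377 ≈ 4.5836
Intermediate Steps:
k(Q) = √2*√Q (k(Q) = √(2*Q) = √2*√Q)
y = -10368 (y = -85*122 + √2*√2 = -10370 + 2 = -10368)
y/(-2262) = -10368/(-2262) = -10368*(-1/2262) = 1728/377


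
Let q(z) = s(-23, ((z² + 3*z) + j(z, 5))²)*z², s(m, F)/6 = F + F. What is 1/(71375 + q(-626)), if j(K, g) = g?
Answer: 1/715263079120473983 ≈ 1.3981e-18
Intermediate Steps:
s(m, F) = 12*F (s(m, F) = 6*(F + F) = 6*(2*F) = 12*F)
q(z) = 12*z²*(5 + z² + 3*z)² (q(z) = (12*((z² + 3*z) + 5)²)*z² = (12*(5 + z² + 3*z)²)*z² = 12*z²*(5 + z² + 3*z)²)
1/(71375 + q(-626)) = 1/(71375 + 12*(-626)²*(5 + (-626)² + 3*(-626))²) = 1/(71375 + 12*391876*(5 + 391876 - 1878)²) = 1/(71375 + 12*391876*390003²) = 1/(71375 + 12*391876*152102340009) = 1/(71375 + 715263079120402608) = 1/715263079120473983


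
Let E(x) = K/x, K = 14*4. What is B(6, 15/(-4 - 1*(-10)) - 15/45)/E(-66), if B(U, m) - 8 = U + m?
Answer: -1067/56 ≈ -19.054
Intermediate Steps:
K = 56
E(x) = 56/x
B(U, m) = 8 + U + m (B(U, m) = 8 + (U + m) = 8 + U + m)
B(6, 15/(-4 - 1*(-10)) - 15/45)/E(-66) = (8 + 6 + (15/(-4 - 1*(-10)) - 15/45))/((56/(-66))) = (8 + 6 + (15/(-4 + 10) - 15*1/45))/((56*(-1/66))) = (8 + 6 + (15/6 - 1/3))/(-28/33) = (8 + 6 + (15*(1/6) - 1/3))*(-33/28) = (8 + 6 + (5/2 - 1/3))*(-33/28) = (8 + 6 + 13/6)*(-33/28) = (97/6)*(-33/28) = -1067/56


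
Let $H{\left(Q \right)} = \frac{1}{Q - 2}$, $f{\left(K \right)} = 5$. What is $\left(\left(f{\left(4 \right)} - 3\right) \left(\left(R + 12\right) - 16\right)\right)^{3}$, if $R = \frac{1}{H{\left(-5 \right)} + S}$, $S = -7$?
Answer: $- \frac{8869743}{15625} \approx -567.66$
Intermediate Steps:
$H{\left(Q \right)} = \frac{1}{-2 + Q}$
$R = - \frac{7}{50}$ ($R = \frac{1}{\frac{1}{-2 - 5} - 7} = \frac{1}{\frac{1}{-7} - 7} = \frac{1}{- \frac{1}{7} - 7} = \frac{1}{- \frac{50}{7}} = - \frac{7}{50} \approx -0.14$)
$\left(\left(f{\left(4 \right)} - 3\right) \left(\left(R + 12\right) - 16\right)\right)^{3} = \left(\left(5 - 3\right) \left(\left(- \frac{7}{50} + 12\right) - 16\right)\right)^{3} = \left(2 \left(\frac{593}{50} - 16\right)\right)^{3} = \left(2 \left(- \frac{207}{50}\right)\right)^{3} = \left(- \frac{207}{25}\right)^{3} = - \frac{8869743}{15625}$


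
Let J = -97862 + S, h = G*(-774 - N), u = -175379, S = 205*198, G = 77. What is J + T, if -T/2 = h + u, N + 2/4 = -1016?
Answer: 256141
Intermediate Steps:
N = -2033/2 (N = -½ - 1016 = -2033/2 ≈ -1016.5)
S = 40590
h = 37345/2 (h = 77*(-774 - 1*(-2033/2)) = 77*(-774 + 2033/2) = 77*(485/2) = 37345/2 ≈ 18673.)
J = -57272 (J = -97862 + 40590 = -57272)
T = 313413 (T = -2*(37345/2 - 175379) = -2*(-313413/2) = 313413)
J + T = -57272 + 313413 = 256141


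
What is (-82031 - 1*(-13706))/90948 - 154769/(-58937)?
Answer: 3349686829/1786734092 ≈ 1.8748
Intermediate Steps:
(-82031 - 1*(-13706))/90948 - 154769/(-58937) = (-82031 + 13706)*(1/90948) - 154769*(-1/58937) = -68325*1/90948 + 154769/58937 = -22775/30316 + 154769/58937 = 3349686829/1786734092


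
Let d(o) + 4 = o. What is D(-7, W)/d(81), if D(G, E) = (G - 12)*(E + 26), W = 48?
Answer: -1406/77 ≈ -18.260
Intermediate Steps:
d(o) = -4 + o
D(G, E) = (-12 + G)*(26 + E)
D(-7, W)/d(81) = (-312 - 12*48 + 26*(-7) + 48*(-7))/(-4 + 81) = (-312 - 576 - 182 - 336)/77 = -1406*1/77 = -1406/77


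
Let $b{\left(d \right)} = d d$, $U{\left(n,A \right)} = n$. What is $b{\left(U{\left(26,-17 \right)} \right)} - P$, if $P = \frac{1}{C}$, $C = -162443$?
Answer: $\frac{109811469}{162443} \approx 676.0$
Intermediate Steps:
$P = - \frac{1}{162443}$ ($P = \frac{1}{-162443} = - \frac{1}{162443} \approx -6.156 \cdot 10^{-6}$)
$b{\left(d \right)} = d^{2}$
$b{\left(U{\left(26,-17 \right)} \right)} - P = 26^{2} - - \frac{1}{162443} = 676 + \frac{1}{162443} = \frac{109811469}{162443}$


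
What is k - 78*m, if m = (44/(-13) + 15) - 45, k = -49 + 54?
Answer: 2609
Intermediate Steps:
k = 5
m = -434/13 (m = (44*(-1/13) + 15) - 45 = (-44/13 + 15) - 45 = 151/13 - 45 = -434/13 ≈ -33.385)
k - 78*m = 5 - 78*(-434/13) = 5 + 2604 = 2609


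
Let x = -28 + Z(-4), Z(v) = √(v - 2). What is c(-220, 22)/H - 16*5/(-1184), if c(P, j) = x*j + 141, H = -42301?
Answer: 246655/3130274 - 22*I*√6/42301 ≈ 0.078797 - 0.0012739*I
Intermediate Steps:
Z(v) = √(-2 + v)
x = -28 + I*√6 (x = -28 + √(-2 - 4) = -28 + √(-6) = -28 + I*√6 ≈ -28.0 + 2.4495*I)
c(P, j) = 141 + j*(-28 + I*√6) (c(P, j) = (-28 + I*√6)*j + 141 = j*(-28 + I*√6) + 141 = 141 + j*(-28 + I*√6))
c(-220, 22)/H - 16*5/(-1184) = (141 - 1*22*(28 - I*√6))/(-42301) - 16*5/(-1184) = (141 + (-616 + 22*I*√6))*(-1/42301) - 80*(-1/1184) = (-475 + 22*I*√6)*(-1/42301) + 5/74 = (475/42301 - 22*I*√6/42301) + 5/74 = 246655/3130274 - 22*I*√6/42301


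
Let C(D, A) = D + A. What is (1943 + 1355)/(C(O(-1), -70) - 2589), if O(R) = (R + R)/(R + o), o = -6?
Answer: -23086/18611 ≈ -1.2404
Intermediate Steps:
O(R) = 2*R/(-6 + R) (O(R) = (R + R)/(R - 6) = (2*R)/(-6 + R) = 2*R/(-6 + R))
C(D, A) = A + D
(1943 + 1355)/(C(O(-1), -70) - 2589) = (1943 + 1355)/((-70 + 2*(-1)/(-6 - 1)) - 2589) = 3298/((-70 + 2*(-1)/(-7)) - 2589) = 3298/((-70 + 2*(-1)*(-1/7)) - 2589) = 3298/((-70 + 2/7) - 2589) = 3298/(-488/7 - 2589) = 3298/(-18611/7) = 3298*(-7/18611) = -23086/18611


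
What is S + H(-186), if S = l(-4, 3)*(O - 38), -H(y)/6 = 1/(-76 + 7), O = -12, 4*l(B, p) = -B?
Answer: -1148/23 ≈ -49.913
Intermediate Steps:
l(B, p) = -B/4 (l(B, p) = (-B)/4 = -B/4)
H(y) = 2/23 (H(y) = -6/(-76 + 7) = -6/(-69) = -6*(-1/69) = 2/23)
S = -50 (S = (-1/4*(-4))*(-12 - 38) = 1*(-50) = -50)
S + H(-186) = -50 + 2/23 = -1148/23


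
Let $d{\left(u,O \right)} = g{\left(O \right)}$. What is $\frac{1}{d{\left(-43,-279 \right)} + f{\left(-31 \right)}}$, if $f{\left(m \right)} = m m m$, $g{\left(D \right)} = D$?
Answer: $- \frac{1}{30070} \approx -3.3256 \cdot 10^{-5}$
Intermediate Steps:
$d{\left(u,O \right)} = O$
$f{\left(m \right)} = m^{3}$ ($f{\left(m \right)} = m^{2} m = m^{3}$)
$\frac{1}{d{\left(-43,-279 \right)} + f{\left(-31 \right)}} = \frac{1}{-279 + \left(-31\right)^{3}} = \frac{1}{-279 - 29791} = \frac{1}{-30070} = - \frac{1}{30070}$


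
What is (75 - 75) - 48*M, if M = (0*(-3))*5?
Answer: 0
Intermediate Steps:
M = 0 (M = 0*5 = 0)
(75 - 75) - 48*M = (75 - 75) - 48*0 = 0 + 0 = 0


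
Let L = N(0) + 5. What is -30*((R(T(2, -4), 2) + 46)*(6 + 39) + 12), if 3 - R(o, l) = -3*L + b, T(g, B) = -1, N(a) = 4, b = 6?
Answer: -94860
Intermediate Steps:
L = 9 (L = 4 + 5 = 9)
R(o, l) = 24 (R(o, l) = 3 - (-3*9 + 6) = 3 - (-27 + 6) = 3 - 1*(-21) = 3 + 21 = 24)
-30*((R(T(2, -4), 2) + 46)*(6 + 39) + 12) = -30*((24 + 46)*(6 + 39) + 12) = -30*(70*45 + 12) = -30*(3150 + 12) = -30*3162 = -94860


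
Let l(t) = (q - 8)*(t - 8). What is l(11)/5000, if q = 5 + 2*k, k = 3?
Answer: 9/5000 ≈ 0.0018000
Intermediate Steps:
q = 11 (q = 5 + 2*3 = 5 + 6 = 11)
l(t) = -24 + 3*t (l(t) = (11 - 8)*(t - 8) = 3*(-8 + t) = -24 + 3*t)
l(11)/5000 = (-24 + 3*11)/5000 = (-24 + 33)*(1/5000) = 9*(1/5000) = 9/5000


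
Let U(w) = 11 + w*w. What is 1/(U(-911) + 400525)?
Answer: 1/1230457 ≈ 8.1271e-7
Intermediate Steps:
U(w) = 11 + w²
1/(U(-911) + 400525) = 1/((11 + (-911)²) + 400525) = 1/((11 + 829921) + 400525) = 1/(829932 + 400525) = 1/1230457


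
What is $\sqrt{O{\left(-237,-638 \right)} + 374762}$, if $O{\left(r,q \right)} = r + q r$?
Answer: $\sqrt{525731} \approx 725.07$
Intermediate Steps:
$\sqrt{O{\left(-237,-638 \right)} + 374762} = \sqrt{- 237 \left(1 - 638\right) + 374762} = \sqrt{\left(-237\right) \left(-637\right) + 374762} = \sqrt{150969 + 374762} = \sqrt{525731}$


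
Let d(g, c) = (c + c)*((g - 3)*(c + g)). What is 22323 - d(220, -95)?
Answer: 5176073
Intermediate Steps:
d(g, c) = 2*c*(-3 + g)*(c + g) (d(g, c) = (2*c)*((-3 + g)*(c + g)) = 2*c*(-3 + g)*(c + g))
22323 - d(220, -95) = 22323 - 2*(-95)*(220² - 3*(-95) - 3*220 - 95*220) = 22323 - 2*(-95)*(48400 + 285 - 660 - 20900) = 22323 - 2*(-95)*27125 = 22323 - 1*(-5153750) = 22323 + 5153750 = 5176073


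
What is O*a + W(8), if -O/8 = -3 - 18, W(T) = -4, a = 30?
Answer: 5036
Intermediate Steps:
O = 168 (O = -8*(-3 - 18) = -8*(-21) = 168)
O*a + W(8) = 168*30 - 4 = 5040 - 4 = 5036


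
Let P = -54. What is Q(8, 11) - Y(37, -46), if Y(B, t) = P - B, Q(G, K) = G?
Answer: 99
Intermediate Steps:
Y(B, t) = -54 - B
Q(8, 11) - Y(37, -46) = 8 - (-54 - 1*37) = 8 - (-54 - 37) = 8 - 1*(-91) = 8 + 91 = 99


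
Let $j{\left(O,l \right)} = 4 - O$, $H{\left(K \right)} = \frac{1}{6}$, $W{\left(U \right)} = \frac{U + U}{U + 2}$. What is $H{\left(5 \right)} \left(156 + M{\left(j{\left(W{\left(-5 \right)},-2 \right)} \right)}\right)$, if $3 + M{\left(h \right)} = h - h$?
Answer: $\frac{51}{2} \approx 25.5$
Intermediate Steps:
$W{\left(U \right)} = \frac{2 U}{2 + U}$
$H{\left(K \right)} = \frac{1}{6}$
$M{\left(h \right)} = -3$ ($M{\left(h \right)} = -3 + \left(h - h\right) = -3 + 0 = -3$)
$H{\left(5 \right)} \left(156 + M{\left(j{\left(W{\left(-5 \right)},-2 \right)} \right)}\right) = \frac{156 - 3}{6} = \frac{1}{6} \cdot 153 = \frac{51}{2}$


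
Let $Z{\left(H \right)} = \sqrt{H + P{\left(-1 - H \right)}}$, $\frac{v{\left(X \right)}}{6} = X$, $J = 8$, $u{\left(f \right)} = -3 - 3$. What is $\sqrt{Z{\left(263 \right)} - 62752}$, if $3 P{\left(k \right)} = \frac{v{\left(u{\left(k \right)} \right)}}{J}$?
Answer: $\frac{\sqrt{-251008 + 2 \sqrt{1046}}}{2} \approx 250.47 i$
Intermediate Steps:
$u{\left(f \right)} = -6$ ($u{\left(f \right)} = -3 - 3 = -6$)
$v{\left(X \right)} = 6 X$
$P{\left(k \right)} = - \frac{3}{2}$ ($P{\left(k \right)} = \frac{6 \left(-6\right) \frac{1}{8}}{3} = \frac{\left(-36\right) \frac{1}{8}}{3} = \frac{1}{3} \left(- \frac{9}{2}\right) = - \frac{3}{2}$)
$Z{\left(H \right)} = \sqrt{- \frac{3}{2} + H}$ ($Z{\left(H \right)} = \sqrt{H - \frac{3}{2}} = \sqrt{- \frac{3}{2} + H}$)
$\sqrt{Z{\left(263 \right)} - 62752} = \sqrt{\frac{\sqrt{-6 + 4 \cdot 263}}{2} - 62752} = \sqrt{\frac{\sqrt{-6 + 1052}}{2} - 62752} = \sqrt{\frac{\sqrt{1046}}{2} - 62752} = \sqrt{-62752 + \frac{\sqrt{1046}}{2}}$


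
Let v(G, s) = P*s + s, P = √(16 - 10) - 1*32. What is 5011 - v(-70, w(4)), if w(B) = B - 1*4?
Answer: 5011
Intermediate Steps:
P = -32 + √6 (P = √6 - 32 = -32 + √6 ≈ -29.551)
w(B) = -4 + B (w(B) = B - 4 = -4 + B)
v(G, s) = s + s*(-32 + √6) (v(G, s) = (-32 + √6)*s + s = s*(-32 + √6) + s = s + s*(-32 + √6))
5011 - v(-70, w(4)) = 5011 - (-4 + 4)*(-31 + √6) = 5011 - 0*(-31 + √6) = 5011 - 1*0 = 5011 + 0 = 5011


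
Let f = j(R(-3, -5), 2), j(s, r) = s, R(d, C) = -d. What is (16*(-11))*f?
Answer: -528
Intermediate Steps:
f = 3 (f = -1*(-3) = 3)
(16*(-11))*f = (16*(-11))*3 = -176*3 = -528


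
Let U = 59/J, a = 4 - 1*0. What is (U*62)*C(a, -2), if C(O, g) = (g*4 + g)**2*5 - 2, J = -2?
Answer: -910842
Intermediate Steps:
a = 4 (a = 4 + 0 = 4)
U = -59/2 (U = 59/(-2) = 59*(-1/2) = -59/2 ≈ -29.500)
C(O, g) = -2 + 125*g**2 (C(O, g) = (4*g + g)**2*5 - 2 = (5*g)**2*5 - 2 = (25*g**2)*5 - 2 = 125*g**2 - 2 = -2 + 125*g**2)
(U*62)*C(a, -2) = (-59/2*62)*(-2 + 125*(-2)**2) = -1829*(-2 + 125*4) = -1829*(-2 + 500) = -1829*498 = -910842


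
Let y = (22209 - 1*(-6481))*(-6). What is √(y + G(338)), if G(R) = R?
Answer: I*√171802 ≈ 414.49*I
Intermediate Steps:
y = -172140 (y = (22209 + 6481)*(-6) = 28690*(-6) = -172140)
√(y + G(338)) = √(-172140 + 338) = √(-171802) = I*√171802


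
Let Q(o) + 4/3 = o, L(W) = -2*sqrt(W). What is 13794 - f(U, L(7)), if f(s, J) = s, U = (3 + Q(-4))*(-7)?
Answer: 41333/3 ≈ 13778.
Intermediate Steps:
Q(o) = -4/3 + o
U = 49/3 (U = (3 + (-4/3 - 4))*(-7) = (3 - 16/3)*(-7) = -7/3*(-7) = 49/3 ≈ 16.333)
13794 - f(U, L(7)) = 13794 - 1*49/3 = 13794 - 49/3 = 41333/3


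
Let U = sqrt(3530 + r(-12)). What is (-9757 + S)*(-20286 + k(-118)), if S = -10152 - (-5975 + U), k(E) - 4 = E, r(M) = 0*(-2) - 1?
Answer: 284253600 + 20400*sqrt(3529) ≈ 2.8547e+8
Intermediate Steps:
r(M) = -1 (r(M) = 0 - 1 = -1)
U = sqrt(3529) (U = sqrt(3530 - 1) = sqrt(3529) ≈ 59.405)
k(E) = 4 + E
S = -4177 - sqrt(3529) (S = -10152 - (-5975 + sqrt(3529)) = -10152 + (5975 - sqrt(3529)) = -4177 - sqrt(3529) ≈ -4236.4)
(-9757 + S)*(-20286 + k(-118)) = (-9757 + (-4177 - sqrt(3529)))*(-20286 + (4 - 118)) = (-13934 - sqrt(3529))*(-20286 - 114) = (-13934 - sqrt(3529))*(-20400) = 284253600 + 20400*sqrt(3529)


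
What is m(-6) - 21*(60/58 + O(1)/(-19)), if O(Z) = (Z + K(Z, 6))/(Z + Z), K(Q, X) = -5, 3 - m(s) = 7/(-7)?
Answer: -10984/551 ≈ -19.935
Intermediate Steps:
m(s) = 4 (m(s) = 3 - 7/(-7) = 3 - 7*(-1)/7 = 3 - 1*(-1) = 3 + 1 = 4)
O(Z) = (-5 + Z)/(2*Z) (O(Z) = (Z - 5)/(Z + Z) = (-5 + Z)/((2*Z)) = (-5 + Z)*(1/(2*Z)) = (-5 + Z)/(2*Z))
m(-6) - 21*(60/58 + O(1)/(-19)) = 4 - 21*(60/58 + ((1/2)*(-5 + 1)/1)/(-19)) = 4 - 21*(60*(1/58) + ((1/2)*1*(-4))*(-1/19)) = 4 - 21*(30/29 - 2*(-1/19)) = 4 - 21*(30/29 + 2/19) = 4 - 21*628/551 = 4 - 13188/551 = -10984/551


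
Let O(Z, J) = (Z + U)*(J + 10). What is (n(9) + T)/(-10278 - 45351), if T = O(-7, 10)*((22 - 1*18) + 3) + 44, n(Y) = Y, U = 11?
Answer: -613/55629 ≈ -0.011019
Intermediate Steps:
O(Z, J) = (10 + J)*(11 + Z) (O(Z, J) = (Z + 11)*(J + 10) = (11 + Z)*(10 + J) = (10 + J)*(11 + Z))
T = 604 (T = (110 + 10*(-7) + 11*10 + 10*(-7))*((22 - 1*18) + 3) + 44 = (110 - 70 + 110 - 70)*((22 - 18) + 3) + 44 = 80*(4 + 3) + 44 = 80*7 + 44 = 560 + 44 = 604)
(n(9) + T)/(-10278 - 45351) = (9 + 604)/(-10278 - 45351) = 613/(-55629) = 613*(-1/55629) = -613/55629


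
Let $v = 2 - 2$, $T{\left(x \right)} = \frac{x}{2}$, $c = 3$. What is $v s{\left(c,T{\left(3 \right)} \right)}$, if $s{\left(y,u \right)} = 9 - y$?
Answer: $0$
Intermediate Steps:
$T{\left(x \right)} = \frac{x}{2}$ ($T{\left(x \right)} = x \frac{1}{2} = \frac{x}{2}$)
$v = 0$ ($v = 2 - 2 = 0$)
$v s{\left(c,T{\left(3 \right)} \right)} = 0 \left(9 - 3\right) = 0 \cdot 6 = 0$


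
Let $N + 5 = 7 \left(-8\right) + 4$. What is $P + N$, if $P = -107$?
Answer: $-164$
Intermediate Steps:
$N = -57$ ($N = -5 + \left(7 \left(-8\right) + 4\right) = -5 + \left(-56 + 4\right) = -5 - 52 = -57$)
$P + N = -107 - 57 = -164$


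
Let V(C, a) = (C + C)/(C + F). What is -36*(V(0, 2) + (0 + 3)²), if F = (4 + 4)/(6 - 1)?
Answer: -324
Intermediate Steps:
F = 8/5 ≈ 1.6000
V(C, a) = 2*C/(8/5 + C) (V(C, a) = (C + C)/(C + 8/5) = (2*C)/(8/5 + C) = 2*C/(8/5 + C))
-36*(V(0, 2) + (0 + 3)²) = -36*(10*0/(8 + 5*0) + (0 + 3)²) = -36*(10*0/(8 + 0) + 3²) = -36*(10*0/8 + 9) = -36*(10*0*(⅛) + 9) = -36*(0 + 9) = -36*9 = -324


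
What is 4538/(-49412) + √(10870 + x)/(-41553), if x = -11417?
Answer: -2269/24706 - I*√547/41553 ≈ -0.09184 - 0.00056285*I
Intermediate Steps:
4538/(-49412) + √(10870 + x)/(-41553) = 4538/(-49412) + √(10870 - 11417)/(-41553) = 4538*(-1/49412) + √(-547)*(-1/41553) = -2269/24706 + (I*√547)*(-1/41553) = -2269/24706 - I*√547/41553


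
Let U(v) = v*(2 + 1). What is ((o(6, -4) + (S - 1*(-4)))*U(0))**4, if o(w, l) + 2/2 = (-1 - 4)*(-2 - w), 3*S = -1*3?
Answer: 0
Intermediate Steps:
S = -1 (S = (-1*3)/3 = (1/3)*(-3) = -1)
U(v) = 3*v (U(v) = v*3 = 3*v)
o(w, l) = 9 + 5*w (o(w, l) = -1 + (-1 - 4)*(-2 - w) = -1 - 5*(-2 - w) = -1 + (10 + 5*w) = 9 + 5*w)
((o(6, -4) + (S - 1*(-4)))*U(0))**4 = (((9 + 5*6) + (-1 - 1*(-4)))*(3*0))**4 = (((9 + 30) + (-1 + 4))*0)**4 = ((39 + 3)*0)**4 = (42*0)**4 = 0**4 = 0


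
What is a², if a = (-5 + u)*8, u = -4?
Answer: 5184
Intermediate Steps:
a = -72 (a = (-5 - 4)*8 = -9*8 = -72)
a² = (-72)² = 5184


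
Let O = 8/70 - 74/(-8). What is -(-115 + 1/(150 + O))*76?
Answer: 194987500/22311 ≈ 8739.5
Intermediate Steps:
O = 1311/140 (O = 8*(1/70) - 74*(-1/8) = 4/35 + 37/4 = 1311/140 ≈ 9.3643)
-(-115 + 1/(150 + O))*76 = -(-115 + 1/(150 + 1311/140))*76 = -(-115 + 1/(22311/140))*76 = -(-115 + 140/22311)*76 = -(-2565625)*76/22311 = -1*(-194987500/22311) = 194987500/22311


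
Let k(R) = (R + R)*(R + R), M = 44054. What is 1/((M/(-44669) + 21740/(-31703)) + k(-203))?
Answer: 1416141307/233428700732630 ≈ 6.0667e-6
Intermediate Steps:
k(R) = 4*R² (k(R) = (2*R)*(2*R) = 4*R²)
1/((M/(-44669) + 21740/(-31703)) + k(-203)) = 1/((44054/(-44669) + 21740/(-31703)) + 4*(-203)²) = 1/((44054*(-1/44669) + 21740*(-1/31703)) + 4*41209) = 1/((-44054/44669 - 21740/31703) + 164836) = 1/(-2367748022/1416141307 + 164836) = 1/(233428700732630/1416141307) = 1416141307/233428700732630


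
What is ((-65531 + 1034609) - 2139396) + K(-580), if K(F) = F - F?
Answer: -1170318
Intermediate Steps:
K(F) = 0
((-65531 + 1034609) - 2139396) + K(-580) = ((-65531 + 1034609) - 2139396) + 0 = (969078 - 2139396) + 0 = -1170318 + 0 = -1170318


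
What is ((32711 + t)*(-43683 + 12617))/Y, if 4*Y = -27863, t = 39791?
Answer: 9009388528/27863 ≈ 3.2335e+5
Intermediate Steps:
Y = -27863/4 (Y = (¼)*(-27863) = -27863/4 ≈ -6965.8)
((32711 + t)*(-43683 + 12617))/Y = ((32711 + 39791)*(-43683 + 12617))/(-27863/4) = (72502*(-31066))*(-4/27863) = -2252347132*(-4/27863) = 9009388528/27863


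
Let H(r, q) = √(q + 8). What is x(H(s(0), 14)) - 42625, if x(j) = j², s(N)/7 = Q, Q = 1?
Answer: -42603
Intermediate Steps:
s(N) = 7 (s(N) = 7*1 = 7)
H(r, q) = √(8 + q)
x(H(s(0), 14)) - 42625 = (√(8 + 14))² - 42625 = (√22)² - 42625 = 22 - 42625 = -42603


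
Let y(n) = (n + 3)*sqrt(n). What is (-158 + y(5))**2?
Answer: 25284 - 2528*sqrt(5) ≈ 19631.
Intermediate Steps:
y(n) = sqrt(n)*(3 + n) (y(n) = (3 + n)*sqrt(n) = sqrt(n)*(3 + n))
(-158 + y(5))**2 = (-158 + sqrt(5)*(3 + 5))**2 = (-158 + sqrt(5)*8)**2 = (-158 + 8*sqrt(5))**2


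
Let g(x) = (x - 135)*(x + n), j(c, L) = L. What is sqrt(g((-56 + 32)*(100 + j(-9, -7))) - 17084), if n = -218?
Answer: sqrt(5782066) ≈ 2404.6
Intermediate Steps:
g(x) = (-218 + x)*(-135 + x) (g(x) = (x - 135)*(x - 218) = (-135 + x)*(-218 + x) = (-218 + x)*(-135 + x))
sqrt(g((-56 + 32)*(100 + j(-9, -7))) - 17084) = sqrt((29430 + ((-56 + 32)*(100 - 7))**2 - 353*(-56 + 32)*(100 - 7)) - 17084) = sqrt((29430 + (-24*93)**2 - (-8472)*93) - 17084) = sqrt((29430 + (-2232)**2 - 353*(-2232)) - 17084) = sqrt((29430 + 4981824 + 787896) - 17084) = sqrt(5799150 - 17084) = sqrt(5782066)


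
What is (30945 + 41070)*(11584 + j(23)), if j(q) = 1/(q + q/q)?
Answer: 6673798085/8 ≈ 8.3423e+8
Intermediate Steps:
j(q) = 1/(1 + q) (j(q) = 1/(q + 1) = 1/(1 + q))
(30945 + 41070)*(11584 + j(23)) = (30945 + 41070)*(11584 + 1/(1 + 23)) = 72015*(11584 + 1/24) = 72015*(278017/24) = 6673798085/8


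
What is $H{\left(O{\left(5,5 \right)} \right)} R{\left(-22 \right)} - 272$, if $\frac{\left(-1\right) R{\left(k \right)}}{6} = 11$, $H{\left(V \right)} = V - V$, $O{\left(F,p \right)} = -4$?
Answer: $-272$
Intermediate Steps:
$H{\left(V \right)} = 0$
$R{\left(k \right)} = -66$ ($R{\left(k \right)} = \left(-6\right) 11 = -66$)
$H{\left(O{\left(5,5 \right)} \right)} R{\left(-22 \right)} - 272 = 0 \left(-66\right) - 272 = 0 - 272 = -272$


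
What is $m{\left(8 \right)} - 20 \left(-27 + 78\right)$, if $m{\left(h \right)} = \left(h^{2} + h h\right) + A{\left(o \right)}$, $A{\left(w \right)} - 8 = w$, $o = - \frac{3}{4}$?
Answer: $- \frac{3539}{4} \approx -884.75$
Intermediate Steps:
$o = - \frac{3}{4}$ ($o = \left(-3\right) \frac{1}{4} = - \frac{3}{4} \approx -0.75$)
$A{\left(w \right)} = 8 + w$
$m{\left(h \right)} = \frac{29}{4} + 2 h^{2}$ ($m{\left(h \right)} = \left(h^{2} + h h\right) + \left(8 - \frac{3}{4}\right) = \left(h^{2} + h^{2}\right) + \frac{29}{4} = 2 h^{2} + \frac{29}{4} = \frac{29}{4} + 2 h^{2}$)
$m{\left(8 \right)} - 20 \left(-27 + 78\right) = \left(\frac{29}{4} + 2 \cdot 8^{2}\right) - 20 \left(-27 + 78\right) = \left(\frac{29}{4} + 2 \cdot 64\right) - 1020 = \left(\frac{29}{4} + 128\right) - 1020 = \frac{541}{4} - 1020 = - \frac{3539}{4}$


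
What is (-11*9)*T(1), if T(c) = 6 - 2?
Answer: -396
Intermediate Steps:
T(c) = 4
(-11*9)*T(1) = -11*9*4 = -99*4 = -396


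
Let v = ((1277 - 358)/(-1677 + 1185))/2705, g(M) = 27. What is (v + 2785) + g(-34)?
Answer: 3742377401/1330860 ≈ 2812.0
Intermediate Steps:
v = -919/1330860 (v = (919/(-492))*(1/2705) = (919*(-1/492))*(1/2705) = -919/492*1/2705 = -919/1330860 ≈ -0.00069053)
(v + 2785) + g(-34) = (-919/1330860 + 2785) + 27 = 3706444181/1330860 + 27 = 3742377401/1330860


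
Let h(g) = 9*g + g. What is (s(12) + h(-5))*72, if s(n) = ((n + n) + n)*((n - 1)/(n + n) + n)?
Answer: 28692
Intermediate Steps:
s(n) = 3*n*(n + (-1 + n)/(2*n)) (s(n) = (2*n + n)*((-1 + n)/((2*n)) + n) = (3*n)*((-1 + n)*(1/(2*n)) + n) = (3*n)*((-1 + n)/(2*n) + n) = (3*n)*(n + (-1 + n)/(2*n)) = 3*n*(n + (-1 + n)/(2*n)))
h(g) = 10*g
(s(12) + h(-5))*72 = ((-3/2 + 3*12**2 + (3/2)*12) + 10*(-5))*72 = ((-3/2 + 3*144 + 18) - 50)*72 = ((-3/2 + 432 + 18) - 50)*72 = (897/2 - 50)*72 = (797/2)*72 = 28692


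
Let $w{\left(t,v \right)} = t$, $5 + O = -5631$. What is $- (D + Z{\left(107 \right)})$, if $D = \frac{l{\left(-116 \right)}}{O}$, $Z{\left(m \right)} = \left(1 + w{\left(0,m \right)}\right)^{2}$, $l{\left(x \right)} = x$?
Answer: $- \frac{1438}{1409} \approx -1.0206$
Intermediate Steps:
$O = -5636$ ($O = -5 - 5631 = -5636$)
$Z{\left(m \right)} = 1$ ($Z{\left(m \right)} = \left(1 + 0\right)^{2} = 1^{2} = 1$)
$D = \frac{29}{1409}$ ($D = - \frac{116}{-5636} = \left(-116\right) \left(- \frac{1}{5636}\right) = \frac{29}{1409} \approx 0.020582$)
$- (D + Z{\left(107 \right)}) = - (\frac{29}{1409} + 1) = \left(-1\right) \frac{1438}{1409} = - \frac{1438}{1409}$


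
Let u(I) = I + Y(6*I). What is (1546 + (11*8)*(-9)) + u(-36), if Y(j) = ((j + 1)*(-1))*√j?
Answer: 718 + 1290*I*√6 ≈ 718.0 + 3159.8*I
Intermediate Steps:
Y(j) = √j*(-1 - j) (Y(j) = ((1 + j)*(-1))*√j = (-1 - j)*√j = √j*(-1 - j))
u(I) = I + √6*√I*(-1 - 6*I) (u(I) = I + √(6*I)*(-1 - 6*I) = I + (√6*√I)*(-1 - 6*I) = I + √6*√I*(-1 - 6*I))
(1546 + (11*8)*(-9)) + u(-36) = (1546 + (11*8)*(-9)) + (-36 - √6*√(-36)*(1 + 6*(-36))) = (1546 + 88*(-9)) + (-36 - √6*6*I*(1 - 216)) = (1546 - 792) + (-36 - 1*√6*6*I*(-215)) = 754 + (-36 + 1290*I*√6) = 718 + 1290*I*√6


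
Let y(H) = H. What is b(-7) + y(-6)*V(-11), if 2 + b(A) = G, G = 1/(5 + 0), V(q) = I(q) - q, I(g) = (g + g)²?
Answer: -14859/5 ≈ -2971.8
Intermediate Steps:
I(g) = 4*g² (I(g) = (2*g)² = 4*g²)
V(q) = -q + 4*q² (V(q) = 4*q² - q = -q + 4*q²)
G = ⅕ (G = 1/5 = ⅕ ≈ 0.20000)
b(A) = -9/5 (b(A) = -2 + ⅕ = -9/5)
b(-7) + y(-6)*V(-11) = -9/5 - (-66)*(-1 + 4*(-11)) = -9/5 - (-66)*(-1 - 44) = -9/5 - (-66)*(-45) = -9/5 - 6*495 = -9/5 - 2970 = -14859/5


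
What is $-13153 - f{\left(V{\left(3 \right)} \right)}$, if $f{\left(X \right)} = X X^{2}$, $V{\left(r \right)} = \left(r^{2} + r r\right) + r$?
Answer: $-22414$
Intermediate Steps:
$V{\left(r \right)} = r + 2 r^{2}$ ($V{\left(r \right)} = \left(r^{2} + r^{2}\right) + r = 2 r^{2} + r = r + 2 r^{2}$)
$f{\left(X \right)} = X^{3}$
$-13153 - f{\left(V{\left(3 \right)} \right)} = -13153 - \left(3 \left(1 + 2 \cdot 3\right)\right)^{3} = -13153 - \left(3 \left(1 + 6\right)\right)^{3} = -13153 - \left(3 \cdot 7\right)^{3} = -13153 - 21^{3} = -13153 - 9261 = -22414$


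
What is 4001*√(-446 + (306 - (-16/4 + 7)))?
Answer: 4001*I*√143 ≈ 47845.0*I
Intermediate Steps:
4001*√(-446 + (306 - (-16/4 + 7))) = 4001*√(-446 + (306 - (-8*½ + 7))) = 4001*√(-446 + (306 - (-4 + 7))) = 4001*√(-446 + (306 - 1*3)) = 4001*√(-446 + (306 - 3)) = 4001*√(-446 + 303) = 4001*√(-143) = 4001*(I*√143) = 4001*I*√143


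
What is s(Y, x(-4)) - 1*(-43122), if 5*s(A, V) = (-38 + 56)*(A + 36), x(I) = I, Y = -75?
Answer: 214908/5 ≈ 42982.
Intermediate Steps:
s(A, V) = 648/5 + 18*A/5 (s(A, V) = ((-38 + 56)*(A + 36))/5 = (18*(36 + A))/5 = (648 + 18*A)/5 = 648/5 + 18*A/5)
s(Y, x(-4)) - 1*(-43122) = (648/5 + (18/5)*(-75)) - 1*(-43122) = (648/5 - 270) + 43122 = -702/5 + 43122 = 214908/5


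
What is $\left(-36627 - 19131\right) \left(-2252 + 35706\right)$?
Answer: $-1865328132$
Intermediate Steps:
$\left(-36627 - 19131\right) \left(-2252 + 35706\right) = \left(-55758\right) 33454 = -1865328132$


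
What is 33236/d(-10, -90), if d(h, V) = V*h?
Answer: 8309/225 ≈ 36.929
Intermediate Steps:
33236/d(-10, -90) = 33236/((-90*(-10))) = 33236/900 = 33236*(1/900) = 8309/225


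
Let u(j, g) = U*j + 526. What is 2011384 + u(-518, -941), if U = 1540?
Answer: 1214190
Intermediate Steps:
u(j, g) = 526 + 1540*j (u(j, g) = 1540*j + 526 = 526 + 1540*j)
2011384 + u(-518, -941) = 2011384 + (526 + 1540*(-518)) = 2011384 + (526 - 797720) = 2011384 - 797194 = 1214190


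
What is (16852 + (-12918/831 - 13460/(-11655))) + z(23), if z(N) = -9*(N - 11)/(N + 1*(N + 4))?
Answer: 271760775952/16142175 ≈ 16835.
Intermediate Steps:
z(N) = -9*(-11 + N)/(4 + 2*N) (z(N) = -9*(-11 + N)/(N + 1*(4 + N)) = -9*(-11 + N)/(N + (4 + N)) = -9*(-11 + N)/(4 + 2*N))
(16852 + (-12918/831 - 13460/(-11655))) + z(23) = (16852 + (-12918/831 - 13460/(-11655))) + 9*(11 - 1*23)/(2*(2 + 23)) = (16852 + (-12918*1/831 - 13460*(-1/11655))) + (9/2)*(11 - 23)/25 = (16852 + (-4306/277 + 2692/2331)) + (9/2)*(1/25)*(-12) = (16852 - 9291602/645687) - 54/25 = 10871825722/645687 - 54/25 = 271760775952/16142175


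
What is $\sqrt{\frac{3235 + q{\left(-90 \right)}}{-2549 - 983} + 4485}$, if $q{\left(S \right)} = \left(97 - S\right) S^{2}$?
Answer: $\frac{\sqrt{12647284055}}{1766} \approx 63.681$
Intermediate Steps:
$q{\left(S \right)} = S^{2} \left(97 - S\right)$
$\sqrt{\frac{3235 + q{\left(-90 \right)}}{-2549 - 983} + 4485} = \sqrt{\frac{3235 + \left(-90\right)^{2} \left(97 - -90\right)}{-2549 - 983} + 4485} = \sqrt{\frac{3235 + 8100 \left(97 + 90\right)}{-3532} + 4485} = \sqrt{\left(3235 + 8100 \cdot 187\right) \left(- \frac{1}{3532}\right) + 4485} = \sqrt{\left(3235 + 1514700\right) \left(- \frac{1}{3532}\right) + 4485} = \sqrt{1517935 \left(- \frac{1}{3532}\right) + 4485} = \sqrt{- \frac{1517935}{3532} + 4485} = \sqrt{\frac{14323085}{3532}} = \frac{\sqrt{12647284055}}{1766}$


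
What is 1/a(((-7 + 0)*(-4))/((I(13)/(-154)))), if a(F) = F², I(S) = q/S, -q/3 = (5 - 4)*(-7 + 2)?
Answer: 225/3142275136 ≈ 7.1604e-8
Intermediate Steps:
q = 15 (q = -3*(5 - 4)*(-7 + 2) = -3*(-5) = 15)
I(S) = 15/S
1/a(((-7 + 0)*(-4))/((I(13)/(-154)))) = 1/((((-7 + 0)*(-4))/(((15/13)/(-154))))²) = 1/(((-7*(-4))/(((15*(1/13))*(-1/154))))²) = 1/((28/(((15/13)*(-1/154))))²) = 1/((28/(-15/2002))²) = 1/((28*(-2002/15))²) = 1/((-56056/15)²) = 1/(3142275136/225) = 225/3142275136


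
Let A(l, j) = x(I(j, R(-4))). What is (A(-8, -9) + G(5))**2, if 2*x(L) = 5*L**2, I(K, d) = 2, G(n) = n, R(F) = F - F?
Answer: 225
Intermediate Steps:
R(F) = 0
x(L) = 5*L**2/2 (x(L) = (5*L**2)/2 = 5*L**2/2)
A(l, j) = 10 (A(l, j) = (5/2)*2**2 = (5/2)*4 = 10)
(A(-8, -9) + G(5))**2 = (10 + 5)**2 = 15**2 = 225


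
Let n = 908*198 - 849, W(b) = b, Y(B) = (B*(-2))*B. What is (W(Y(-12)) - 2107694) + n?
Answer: -1929047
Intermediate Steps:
Y(B) = -2*B**2 (Y(B) = (-2*B)*B = -2*B**2)
n = 178935 (n = 179784 - 849 = 178935)
(W(Y(-12)) - 2107694) + n = (-2*(-12)**2 - 2107694) + 178935 = (-2*144 - 2107694) + 178935 = (-288 - 2107694) + 178935 = -2107982 + 178935 = -1929047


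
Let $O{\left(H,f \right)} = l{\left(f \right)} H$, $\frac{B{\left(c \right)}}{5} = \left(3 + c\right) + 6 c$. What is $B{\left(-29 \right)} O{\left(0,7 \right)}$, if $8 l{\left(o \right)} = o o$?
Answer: $0$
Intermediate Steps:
$B{\left(c \right)} = 15 + 35 c$ ($B{\left(c \right)} = 5 \left(\left(3 + c\right) + 6 c\right) = 5 \left(3 + 7 c\right) = 15 + 35 c$)
$l{\left(o \right)} = \frac{o^{2}}{8}$ ($l{\left(o \right)} = \frac{o o}{8} = \frac{o^{2}}{8}$)
$O{\left(H,f \right)} = \frac{H f^{2}}{8}$ ($O{\left(H,f \right)} = \frac{f^{2}}{8} H = \frac{H f^{2}}{8}$)
$B{\left(-29 \right)} O{\left(0,7 \right)} = \left(15 + 35 \left(-29\right)\right) \frac{1}{8} \cdot 0 \cdot 7^{2} = \left(15 - 1015\right) \frac{1}{8} \cdot 0 \cdot 49 = \left(-1000\right) 0 = 0$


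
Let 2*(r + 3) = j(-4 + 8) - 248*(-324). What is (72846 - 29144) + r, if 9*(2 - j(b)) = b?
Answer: 754882/9 ≈ 83876.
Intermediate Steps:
j(b) = 2 - b/9
r = 361564/9 (r = -3 + ((2 - (-4 + 8)/9) - 248*(-324))/2 = -3 + ((2 - ⅑*4) + 80352)/2 = -3 + ((2 - 4/9) + 80352)/2 = -3 + (14/9 + 80352)/2 = -3 + (½)*(723182/9) = -3 + 361591/9 = 361564/9 ≈ 40174.)
(72846 - 29144) + r = (72846 - 29144) + 361564/9 = 43702 + 361564/9 = 754882/9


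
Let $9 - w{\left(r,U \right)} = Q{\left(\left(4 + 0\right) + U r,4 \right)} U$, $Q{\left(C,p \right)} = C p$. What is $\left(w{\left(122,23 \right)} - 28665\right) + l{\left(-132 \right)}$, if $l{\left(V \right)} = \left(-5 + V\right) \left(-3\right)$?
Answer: $-286765$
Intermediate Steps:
$l{\left(V \right)} = 15 - 3 V$
$w{\left(r,U \right)} = 9 - U \left(16 + 4 U r\right)$ ($w{\left(r,U \right)} = 9 - \left(\left(4 + 0\right) + U r\right) 4 U = 9 - \left(4 + U r\right) 4 U = 9 - \left(16 + 4 U r\right) U = 9 - U \left(16 + 4 U r\right)$)
$\left(w{\left(122,23 \right)} - 28665\right) + l{\left(-132 \right)} = \left(\left(9 - 92 \left(4 + 23 \cdot 122\right)\right) - 28665\right) + \left(15 - -396\right) = \left(\left(9 - 92 \left(4 + 2806\right)\right) - 28665\right) + \left(15 + 396\right) = \left(\left(9 - 92 \cdot 2810\right) - 28665\right) + 411 = \left(\left(9 - 258520\right) - 28665\right) + 411 = \left(-258511 - 28665\right) + 411 = -287176 + 411 = -286765$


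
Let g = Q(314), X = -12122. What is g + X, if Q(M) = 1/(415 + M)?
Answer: -8836937/729 ≈ -12122.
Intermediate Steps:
g = 1/729 (g = 1/(415 + 314) = 1/729 ≈ 0.0013717)
g + X = 1/729 - 12122 = -8836937/729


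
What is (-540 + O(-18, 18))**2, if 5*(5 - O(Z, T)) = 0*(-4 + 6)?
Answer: 286225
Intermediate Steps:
O(Z, T) = 5 (O(Z, T) = 5 - 0*(-4 + 6) = 5 - 0*2 = 5 - 1/5*0 = 5 + 0 = 5)
(-540 + O(-18, 18))**2 = (-540 + 5)**2 = (-535)**2 = 286225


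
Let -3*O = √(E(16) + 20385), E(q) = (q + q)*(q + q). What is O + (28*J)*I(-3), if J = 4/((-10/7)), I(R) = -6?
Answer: 2352/5 - √21409/3 ≈ 421.63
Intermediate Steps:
J = -14/5 (J = 4/((-10*⅐)) = 4/(-10/7) = 4*(-7/10) = -14/5 ≈ -2.8000)
E(q) = 4*q² (E(q) = (2*q)*(2*q) = 4*q²)
O = -√21409/3 (O = -√(4*16² + 20385)/3 = -√(4*256 + 20385)/3 = -√(1024 + 20385)/3 = -√21409/3 ≈ -48.773)
O + (28*J)*I(-3) = -√21409/3 + (28*(-14/5))*(-6) = -√21409/3 - 392/5*(-6) = -√21409/3 + 2352/5 = 2352/5 - √21409/3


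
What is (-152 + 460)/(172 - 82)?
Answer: 154/45 ≈ 3.4222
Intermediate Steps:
(-152 + 460)/(172 - 82) = 308/90 = 308*(1/90) = 154/45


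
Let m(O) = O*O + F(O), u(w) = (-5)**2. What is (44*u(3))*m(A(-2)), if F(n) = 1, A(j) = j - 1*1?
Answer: 11000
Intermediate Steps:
u(w) = 25
A(j) = -1 + j (A(j) = j - 1 = -1 + j)
m(O) = 1 + O**2 (m(O) = O*O + 1 = O**2 + 1 = 1 + O**2)
(44*u(3))*m(A(-2)) = (44*25)*(1 + (-1 - 2)**2) = 1100*(1 + (-3)**2) = 1100*(1 + 9) = 1100*10 = 11000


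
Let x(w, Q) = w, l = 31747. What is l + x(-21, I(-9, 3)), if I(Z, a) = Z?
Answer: 31726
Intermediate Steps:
l + x(-21, I(-9, 3)) = 31747 - 21 = 31726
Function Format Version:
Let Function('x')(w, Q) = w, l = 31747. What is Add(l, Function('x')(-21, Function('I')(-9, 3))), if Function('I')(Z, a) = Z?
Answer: 31726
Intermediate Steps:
Add(l, Function('x')(-21, Function('I')(-9, 3))) = Add(31747, -21) = 31726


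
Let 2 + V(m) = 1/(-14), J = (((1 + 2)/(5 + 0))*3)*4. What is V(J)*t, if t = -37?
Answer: 1073/14 ≈ 76.643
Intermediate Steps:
J = 36/5 (J = ((3/5)*3)*4 = ((3*(⅕))*3)*4 = ((⅗)*3)*4 = (9/5)*4 = 36/5 ≈ 7.2000)
V(m) = -29/14 (V(m) = -2 + 1/(-14) = -2 - 1/14 = -29/14)
V(J)*t = -29/14*(-37) = 1073/14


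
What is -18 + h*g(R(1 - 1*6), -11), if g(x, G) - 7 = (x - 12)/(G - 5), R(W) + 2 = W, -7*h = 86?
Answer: -6641/56 ≈ -118.59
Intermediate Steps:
h = -86/7 (h = -1/7*86 = -86/7 ≈ -12.286)
R(W) = -2 + W
g(x, G) = 7 + (-12 + x)/(-5 + G) (g(x, G) = 7 + (x - 12)/(G - 5) = 7 + (-12 + x)/(-5 + G))
-18 + h*g(R(1 - 1*6), -11) = -18 - 86*(-47 + (-2 + (1 - 1*6)) + 7*(-11))/(7*(-5 - 11)) = -18 - 86*(-47 + (-2 + (1 - 6)) - 77)/(7*(-16)) = -18 - (-43)*(-47 + (-2 - 5) - 77)/56 = -18 - (-43)*(-47 - 7 - 77)/56 = -18 - (-43)*(-131)/56 = -18 - 86/7*131/16 = -18 - 5633/56 = -6641/56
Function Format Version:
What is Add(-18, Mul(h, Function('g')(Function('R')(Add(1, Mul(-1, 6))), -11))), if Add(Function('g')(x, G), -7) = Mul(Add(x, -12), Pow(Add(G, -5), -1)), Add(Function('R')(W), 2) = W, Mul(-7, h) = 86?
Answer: Rational(-6641, 56) ≈ -118.59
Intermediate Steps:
h = Rational(-86, 7) (h = Mul(Rational(-1, 7), 86) = Rational(-86, 7) ≈ -12.286)
Function('R')(W) = Add(-2, W)
Function('g')(x, G) = Add(7, Mul(Pow(Add(-5, G), -1), Add(-12, x))) (Function('g')(x, G) = Add(7, Mul(Add(x, -12), Pow(Add(G, -5), -1))) = Add(7, Mul(Add(-12, x), Pow(Add(-5, G), -1))) = Add(7, Mul(Pow(Add(-5, G), -1), Add(-12, x))))
Add(-18, Mul(h, Function('g')(Function('R')(Add(1, Mul(-1, 6))), -11))) = Add(-18, Mul(Rational(-86, 7), Mul(Pow(Add(-5, -11), -1), Add(-47, Add(-2, Add(1, Mul(-1, 6))), Mul(7, -11))))) = Add(-18, Mul(Rational(-86, 7), Mul(Pow(-16, -1), Add(-47, Add(-2, Add(1, -6)), -77)))) = Add(-18, Mul(Rational(-86, 7), Mul(Rational(-1, 16), Add(-47, Add(-2, -5), -77)))) = Add(-18, Mul(Rational(-86, 7), Mul(Rational(-1, 16), Add(-47, -7, -77)))) = Add(-18, Mul(Rational(-86, 7), Mul(Rational(-1, 16), -131))) = Add(-18, Mul(Rational(-86, 7), Rational(131, 16))) = Add(-18, Rational(-5633, 56)) = Rational(-6641, 56)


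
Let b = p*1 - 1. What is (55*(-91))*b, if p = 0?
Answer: 5005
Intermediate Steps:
b = -1 (b = 0*1 - 1 = 0 - 1 = -1)
(55*(-91))*b = (55*(-91))*(-1) = -5005*(-1) = 5005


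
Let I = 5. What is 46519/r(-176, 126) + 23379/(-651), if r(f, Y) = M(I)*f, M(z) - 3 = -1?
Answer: -1167069/6944 ≈ -168.07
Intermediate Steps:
M(z) = 2 (M(z) = 3 - 1 = 2)
r(f, Y) = 2*f
46519/r(-176, 126) + 23379/(-651) = 46519/((2*(-176))) + 23379/(-651) = 46519/(-352) + 23379*(-1/651) = 46519*(-1/352) - 7793/217 = -4229/32 - 7793/217 = -1167069/6944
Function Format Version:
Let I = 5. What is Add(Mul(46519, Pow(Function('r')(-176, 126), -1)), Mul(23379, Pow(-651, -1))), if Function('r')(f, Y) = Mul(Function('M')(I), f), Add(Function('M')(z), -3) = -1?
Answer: Rational(-1167069, 6944) ≈ -168.07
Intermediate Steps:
Function('M')(z) = 2 (Function('M')(z) = Add(3, -1) = 2)
Function('r')(f, Y) = Mul(2, f)
Add(Mul(46519, Pow(Function('r')(-176, 126), -1)), Mul(23379, Pow(-651, -1))) = Add(Mul(46519, Pow(Mul(2, -176), -1)), Mul(23379, Pow(-651, -1))) = Add(Mul(46519, Pow(-352, -1)), Mul(23379, Rational(-1, 651))) = Add(Mul(46519, Rational(-1, 352)), Rational(-7793, 217)) = Add(Rational(-4229, 32), Rational(-7793, 217)) = Rational(-1167069, 6944)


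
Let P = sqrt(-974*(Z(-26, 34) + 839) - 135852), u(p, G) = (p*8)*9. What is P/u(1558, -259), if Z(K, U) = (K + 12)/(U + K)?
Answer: I*sqrt(3805334)/224352 ≈ 0.0086949*I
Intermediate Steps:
u(p, G) = 72*p (u(p, G) = (8*p)*9 = 72*p)
Z(K, U) = (12 + K)/(K + U)
P = I*sqrt(3805334)/2 (P = sqrt(-974*((12 - 26)/(-26 + 34) + 839) - 135852) = sqrt(-974*(-14/8 + 839) - 135852) = sqrt(-974*((1/8)*(-14) + 839) - 135852) = sqrt(-974*(-7/4 + 839) - 135852) = sqrt(-974*3349/4 - 135852) = sqrt(-1630963/2 - 135852) = sqrt(-1902667/2) = I*sqrt(3805334)/2 ≈ 975.36*I)
P/u(1558, -259) = (I*sqrt(3805334)/2)/((72*1558)) = (I*sqrt(3805334)/2)/112176 = (I*sqrt(3805334)/2)*(1/112176) = I*sqrt(3805334)/224352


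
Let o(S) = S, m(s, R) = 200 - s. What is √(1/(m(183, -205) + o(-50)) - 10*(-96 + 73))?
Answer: √250437/33 ≈ 15.165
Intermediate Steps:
√(1/(m(183, -205) + o(-50)) - 10*(-96 + 73)) = √(1/((200 - 1*183) - 50) - 10*(-96 + 73)) = √(1/((200 - 183) - 50) - 10*(-23)) = √(1/(17 - 50) + 230) = √(1/(-33) + 230) = √(-1/33 + 230) = √(7589/33) = √250437/33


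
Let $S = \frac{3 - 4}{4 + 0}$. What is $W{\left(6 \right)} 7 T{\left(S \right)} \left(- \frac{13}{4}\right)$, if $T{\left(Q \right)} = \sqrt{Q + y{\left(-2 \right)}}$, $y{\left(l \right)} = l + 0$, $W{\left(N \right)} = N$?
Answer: $- \frac{819 i}{4} \approx - 204.75 i$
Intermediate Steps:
$y{\left(l \right)} = l$
$S = - \frac{1}{4} \approx -0.25$
$T{\left(Q \right)} = \sqrt{-2 + Q}$ ($T{\left(Q \right)} = \sqrt{Q - 2} = \sqrt{-2 + Q}$)
$W{\left(6 \right)} 7 T{\left(S \right)} \left(- \frac{13}{4}\right) = 6 \cdot 7 \sqrt{-2 - \frac{1}{4}} \left(- \frac{13}{4}\right) = 42 \sqrt{- \frac{9}{4}} \left(\left(-13\right) \frac{1}{4}\right) = 42 \frac{3 i}{2} \left(- \frac{13}{4}\right) = 63 i \left(- \frac{13}{4}\right) = - \frac{819 i}{4}$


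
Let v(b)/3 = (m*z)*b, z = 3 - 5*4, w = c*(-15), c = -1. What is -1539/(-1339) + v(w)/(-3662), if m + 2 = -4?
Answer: -255096/2451709 ≈ -0.10405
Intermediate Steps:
w = 15 (w = -1*(-15) = 15)
z = -17 (z = 3 - 20 = -17)
m = -6 (m = -2 - 4 = -6)
v(b) = 306*b (v(b) = 3*((-6*(-17))*b) = 3*(102*b) = 306*b)
-1539/(-1339) + v(w)/(-3662) = -1539/(-1339) + (306*15)/(-3662) = -1539*(-1/1339) + 4590*(-1/3662) = 1539/1339 - 2295/1831 = -255096/2451709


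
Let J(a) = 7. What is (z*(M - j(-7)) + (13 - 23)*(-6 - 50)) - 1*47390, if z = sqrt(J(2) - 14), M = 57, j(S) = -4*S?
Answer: -46830 + 29*I*sqrt(7) ≈ -46830.0 + 76.727*I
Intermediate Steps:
z = I*sqrt(7) (z = sqrt(7 - 14) = sqrt(-7) = I*sqrt(7) ≈ 2.6458*I)
(z*(M - j(-7)) + (13 - 23)*(-6 - 50)) - 1*47390 = ((I*sqrt(7))*(57 - (-4)*(-7)) + (13 - 23)*(-6 - 50)) - 1*47390 = ((I*sqrt(7))*(57 - 1*28) - 10*(-56)) - 47390 = ((I*sqrt(7))*(57 - 28) + 560) - 47390 = ((I*sqrt(7))*29 + 560) - 47390 = (29*I*sqrt(7) + 560) - 47390 = (560 + 29*I*sqrt(7)) - 47390 = -46830 + 29*I*sqrt(7)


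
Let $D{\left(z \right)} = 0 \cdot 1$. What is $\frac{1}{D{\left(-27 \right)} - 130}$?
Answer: $- \frac{1}{130} \approx -0.0076923$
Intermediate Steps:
$D{\left(z \right)} = 0$
$\frac{1}{D{\left(-27 \right)} - 130} = \frac{1}{0 - 130} = \frac{1}{-130} = - \frac{1}{130}$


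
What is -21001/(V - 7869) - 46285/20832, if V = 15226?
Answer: -111144511/21894432 ≈ -5.0764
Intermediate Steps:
-21001/(V - 7869) - 46285/20832 = -21001/(15226 - 7869) - 46285/20832 = -21001/7357 - 46285*1/20832 = -21001*1/7357 - 46285/20832 = -21001/7357 - 46285/20832 = -111144511/21894432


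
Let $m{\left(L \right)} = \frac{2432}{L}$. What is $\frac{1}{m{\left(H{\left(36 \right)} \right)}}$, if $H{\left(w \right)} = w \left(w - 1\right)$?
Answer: $\frac{315}{608} \approx 0.51809$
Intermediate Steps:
$H{\left(w \right)} = w \left(-1 + w\right)$
$\frac{1}{m{\left(H{\left(36 \right)} \right)}} = \frac{1}{2432 \frac{1}{36 \left(-1 + 36\right)}} = \frac{1}{2432 \frac{1}{36 \cdot 35}} = \frac{1}{2432 \cdot \frac{1}{1260}} = \frac{1}{\frac{608}{315}} = \frac{315}{608}$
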